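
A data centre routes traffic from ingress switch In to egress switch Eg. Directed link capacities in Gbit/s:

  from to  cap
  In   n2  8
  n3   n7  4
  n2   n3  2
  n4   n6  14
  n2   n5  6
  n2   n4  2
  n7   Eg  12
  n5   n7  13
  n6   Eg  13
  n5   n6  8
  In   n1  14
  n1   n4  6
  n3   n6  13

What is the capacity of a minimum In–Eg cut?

14

Augment In→n1→n4→n6→Eg: bottleneck 6, flow now 6.
Augment In→n2→n3→n6→Eg: bottleneck 2, flow now 8.
Augment In→n2→n4→n6→Eg: bottleneck 2, flow now 10.
Augment In→n2→n5→n6→Eg: bottleneck 3, flow now 13.
Augment In→n2→n5→n7→Eg: bottleneck 1, flow now 14.
No augmenting path remains; maximum flow = 14.
By max-flow min-cut, the minimum cut capacity equals the max flow.
In the residual graph, reachable from In: {In, n1}.
Min-cut edges: In→n2 (8), n1→n4 (6); capacity 8 + 6 = 14.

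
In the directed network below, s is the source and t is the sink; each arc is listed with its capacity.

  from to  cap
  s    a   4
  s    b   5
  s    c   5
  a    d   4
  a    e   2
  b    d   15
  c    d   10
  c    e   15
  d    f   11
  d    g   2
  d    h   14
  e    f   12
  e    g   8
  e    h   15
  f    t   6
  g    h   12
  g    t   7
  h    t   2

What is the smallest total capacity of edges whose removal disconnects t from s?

14

Augment s→a→d→f→t: bottleneck 4, flow now 4.
Augment s→b→d→f→t: bottleneck 2, flow now 6.
Augment s→b→d→g→t: bottleneck 2, flow now 8.
Augment s→b→d→h→t: bottleneck 1, flow now 9.
Augment s→c→d→h→t: bottleneck 1, flow now 10.
Augment s→c→e→g→t: bottleneck 4, flow now 14.
No augmenting path remains; maximum flow = 14.
By max-flow min-cut, the minimum cut capacity equals the max flow.
In the residual graph, reachable from s: {s}.
Min-cut edges: s→a (4), s→b (5), s→c (5); capacity 4 + 5 + 5 = 14.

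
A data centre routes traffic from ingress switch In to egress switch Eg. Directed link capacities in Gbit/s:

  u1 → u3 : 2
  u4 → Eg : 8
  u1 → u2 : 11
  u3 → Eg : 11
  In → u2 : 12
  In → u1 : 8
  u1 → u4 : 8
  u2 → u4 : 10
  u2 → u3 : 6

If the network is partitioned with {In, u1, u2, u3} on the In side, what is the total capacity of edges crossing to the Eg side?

29

Edges leaving {In, u1, u2, u3}: u1→u4 (8), u2→u4 (10), u3→Eg (11).
Cut capacity = 8 + 10 + 11 = 29.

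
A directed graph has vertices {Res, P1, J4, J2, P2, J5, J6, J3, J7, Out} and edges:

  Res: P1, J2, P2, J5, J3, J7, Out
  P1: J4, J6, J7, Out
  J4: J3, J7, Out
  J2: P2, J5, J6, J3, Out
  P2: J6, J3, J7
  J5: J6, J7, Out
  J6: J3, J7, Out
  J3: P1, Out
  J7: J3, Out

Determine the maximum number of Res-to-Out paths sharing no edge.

Assign every edge capacity 1; by Menger, the answer equals the max flow.
Path Res→Out (+1); total 1.
Path Res→P1→Out (+1); total 2.
Path Res→J2→Out (+1); total 3.
Path Res→J5→Out (+1); total 4.
Path Res→J3→Out (+1); total 5.
Path Res→J7→Out (+1); total 6.
Path Res→P2→J6→Out (+1); total 7.
No residual Res→Out path; max flow = 7.
Certifying cut of size 7: {Res→J2, Res→J3, Res→J5, Res→J7, Res→Out, Res→P1, Res→P2}.

7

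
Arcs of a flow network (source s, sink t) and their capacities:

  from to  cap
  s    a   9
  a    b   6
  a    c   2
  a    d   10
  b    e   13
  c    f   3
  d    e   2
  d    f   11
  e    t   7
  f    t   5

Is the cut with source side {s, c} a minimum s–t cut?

Given cut capacity: 9 + 3 = 12.
Augment s→a→b→e→t: bottleneck 6, flow now 6.
Augment s→a→c→f→t: bottleneck 2, flow now 8.
Augment s→a→d→e→t: bottleneck 1, flow now 9.
No augmenting path remains; maximum flow = 9.
In the residual graph, reachable from s: {s}.
Min-cut edges: s→a (9); capacity 9 = 9.
Cut capacity 12 exceeds the max flow 9, so it is not minimum.

No — its capacity is 12, but the minimum cut has capacity 9.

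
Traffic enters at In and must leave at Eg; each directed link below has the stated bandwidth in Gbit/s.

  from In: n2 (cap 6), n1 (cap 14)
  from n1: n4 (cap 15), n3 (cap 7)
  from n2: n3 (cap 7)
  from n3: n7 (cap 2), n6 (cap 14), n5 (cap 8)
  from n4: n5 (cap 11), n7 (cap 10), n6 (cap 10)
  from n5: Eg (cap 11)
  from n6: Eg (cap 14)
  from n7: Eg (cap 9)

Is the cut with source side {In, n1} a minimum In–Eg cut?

No — its capacity is 28, but the minimum cut has capacity 20.

Given cut capacity: 6 + 7 + 15 = 28.
Augment In→n1→n3→n5→Eg: bottleneck 7, flow now 7.
Augment In→n1→n4→n5→Eg: bottleneck 4, flow now 11.
Augment In→n1→n4→n6→Eg: bottleneck 3, flow now 14.
Augment In→n2→n3→n6→Eg: bottleneck 6, flow now 20.
No augmenting path remains; maximum flow = 20.
In the residual graph, reachable from In: {In}.
Min-cut edges: In→n1 (14), In→n2 (6); capacity 14 + 6 = 20.
Cut capacity 28 exceeds the max flow 20, so it is not minimum.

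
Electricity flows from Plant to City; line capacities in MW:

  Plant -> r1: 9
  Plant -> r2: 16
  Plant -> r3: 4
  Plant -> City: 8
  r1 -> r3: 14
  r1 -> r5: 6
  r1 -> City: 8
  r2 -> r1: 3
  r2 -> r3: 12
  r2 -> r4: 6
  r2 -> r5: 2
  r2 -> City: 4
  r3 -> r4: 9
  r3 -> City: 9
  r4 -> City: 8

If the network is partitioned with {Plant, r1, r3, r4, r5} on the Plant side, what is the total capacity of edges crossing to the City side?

49

Edges leaving {Plant, r1, r3, r4, r5}: Plant→r2 (16), Plant→City (8), r1→City (8), r3→City (9), r4→City (8).
Cut capacity = 16 + 8 + 8 + 9 + 8 = 49.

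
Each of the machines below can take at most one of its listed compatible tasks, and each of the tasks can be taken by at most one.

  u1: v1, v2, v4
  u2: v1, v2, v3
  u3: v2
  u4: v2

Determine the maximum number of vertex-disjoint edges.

3

Unit-capacity flow: source→left, listed edges, right→sink; max matching = max flow.
Augmenting path u1→v1 (+1); matched 1.
Augmenting path u2→v2 (+1); matched 2.
Augmenting path u3→v2→u2→v3 (+1); matched 3.
No augmenting path remains; maximum matching = 3.
König certificate: {u1, u2, v2} is a vertex cover of size 3 (every listed pair touches it), so no matching can be larger.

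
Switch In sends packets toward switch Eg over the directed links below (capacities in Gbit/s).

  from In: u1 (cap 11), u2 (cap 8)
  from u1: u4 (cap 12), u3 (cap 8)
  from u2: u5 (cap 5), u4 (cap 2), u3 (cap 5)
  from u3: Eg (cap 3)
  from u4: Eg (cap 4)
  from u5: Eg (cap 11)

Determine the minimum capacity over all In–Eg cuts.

12

Augment In→u1→u3→Eg: bottleneck 3, flow now 3.
Augment In→u1→u4→Eg: bottleneck 4, flow now 7.
Augment In→u2→u5→Eg: bottleneck 5, flow now 12.
No augmenting path remains; maximum flow = 12.
By max-flow min-cut, the minimum cut capacity equals the max flow.
In the residual graph, reachable from In: {In, u1, u2, u3, u4}.
Min-cut edges: u2→u5 (5), u3→Eg (3), u4→Eg (4); capacity 5 + 3 + 4 = 12.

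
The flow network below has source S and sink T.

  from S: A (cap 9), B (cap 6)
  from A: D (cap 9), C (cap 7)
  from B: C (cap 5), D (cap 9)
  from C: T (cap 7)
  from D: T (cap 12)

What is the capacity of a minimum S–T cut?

Augment S→A→C→T: bottleneck 7, flow now 7.
Augment S→A→D→T: bottleneck 2, flow now 9.
Augment S→B→D→T: bottleneck 6, flow now 15.
No augmenting path remains; maximum flow = 15.
By max-flow min-cut, the minimum cut capacity equals the max flow.
In the residual graph, reachable from S: {S}.
Min-cut edges: S→A (9), S→B (6); capacity 9 + 6 = 15.

15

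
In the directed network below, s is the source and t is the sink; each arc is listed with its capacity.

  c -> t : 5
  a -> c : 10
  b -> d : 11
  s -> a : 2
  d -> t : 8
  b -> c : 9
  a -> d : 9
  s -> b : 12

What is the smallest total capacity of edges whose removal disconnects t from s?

13

Augment s→a→c→t: bottleneck 2, flow now 2.
Augment s→b→c→t: bottleneck 3, flow now 5.
Augment s→b→d→t: bottleneck 8, flow now 13.
No augmenting path remains; maximum flow = 13.
By max-flow min-cut, the minimum cut capacity equals the max flow.
In the residual graph, reachable from s: {s, a, b, c, d}.
Min-cut edges: c→t (5), d→t (8); capacity 5 + 8 = 13.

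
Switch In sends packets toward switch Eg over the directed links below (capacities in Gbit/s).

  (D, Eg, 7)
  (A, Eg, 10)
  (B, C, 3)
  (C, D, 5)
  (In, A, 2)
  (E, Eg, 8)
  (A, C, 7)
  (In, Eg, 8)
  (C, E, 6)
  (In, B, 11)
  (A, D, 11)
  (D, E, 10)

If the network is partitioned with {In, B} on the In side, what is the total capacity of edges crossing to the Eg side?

13

Edges leaving {In, B}: In→A (2), In→Eg (8), B→C (3).
Cut capacity = 2 + 8 + 3 = 13.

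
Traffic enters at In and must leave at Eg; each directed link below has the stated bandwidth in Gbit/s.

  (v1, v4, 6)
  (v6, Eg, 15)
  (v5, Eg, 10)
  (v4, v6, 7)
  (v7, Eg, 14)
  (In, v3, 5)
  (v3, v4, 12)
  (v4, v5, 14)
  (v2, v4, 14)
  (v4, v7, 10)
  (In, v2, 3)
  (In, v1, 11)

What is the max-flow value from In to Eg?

Augment In→v1→v4→v5→Eg: bottleneck 6, flow now 6.
Augment In→v2→v4→v5→Eg: bottleneck 3, flow now 9.
Augment In→v3→v4→v5→Eg: bottleneck 1, flow now 10.
Augment In→v3→v4→v6→Eg: bottleneck 4, flow now 14.
No augmenting path remains; maximum flow = 14.
In the residual graph, reachable from In: {In, v1}.
Min-cut edges: In→v2 (3), In→v3 (5), v1→v4 (6); capacity 3 + 5 + 6 = 14.
This cut is saturated, so no flow can exceed 14.

14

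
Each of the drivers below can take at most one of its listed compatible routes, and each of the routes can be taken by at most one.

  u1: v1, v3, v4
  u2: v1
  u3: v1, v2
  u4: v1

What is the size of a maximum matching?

Unit-capacity flow: source→left, listed edges, right→sink; max matching = max flow.
Augmenting path u1→v1 (+1); matched 1.
Augmenting path u3→v2 (+1); matched 2.
Augmenting path u2→v1→u1→v3 (+1); matched 3.
No augmenting path remains; maximum matching = 3.
König certificate: {u1, u3, v1} is a vertex cover of size 3 (every listed pair touches it), so no matching can be larger.

3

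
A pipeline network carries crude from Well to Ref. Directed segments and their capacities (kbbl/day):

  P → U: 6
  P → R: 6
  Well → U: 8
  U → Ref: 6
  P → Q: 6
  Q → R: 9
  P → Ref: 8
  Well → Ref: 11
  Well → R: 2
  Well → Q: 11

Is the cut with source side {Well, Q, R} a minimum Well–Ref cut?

No — its capacity is 19, but the minimum cut has capacity 17.

Given cut capacity: 8 + 11 = 19.
Augment Well→Ref: bottleneck 11, flow now 11.
Augment Well→U→Ref: bottleneck 6, flow now 17.
No augmenting path remains; maximum flow = 17.
In the residual graph, reachable from Well: {Well, Q, R, U}.
Min-cut edges: Well→Ref (11), U→Ref (6); capacity 11 + 6 = 17.
Cut capacity 19 exceeds the max flow 17, so it is not minimum.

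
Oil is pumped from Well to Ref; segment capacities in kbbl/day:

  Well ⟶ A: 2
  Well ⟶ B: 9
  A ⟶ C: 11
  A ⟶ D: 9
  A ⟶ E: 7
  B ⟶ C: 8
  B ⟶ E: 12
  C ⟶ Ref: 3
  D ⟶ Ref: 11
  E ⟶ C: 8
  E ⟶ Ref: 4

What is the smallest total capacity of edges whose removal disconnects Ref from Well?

Augment Well→A→C→Ref: bottleneck 2, flow now 2.
Augment Well→B→C→Ref: bottleneck 1, flow now 3.
Augment Well→B→E→Ref: bottleneck 4, flow now 7.
Augment Well→B→C→A→D→Ref: bottleneck 2, flow now 9. (uses reverse residual edge)
No augmenting path remains; maximum flow = 9.
By max-flow min-cut, the minimum cut capacity equals the max flow.
In the residual graph, reachable from Well: {Well, B, C, E}.
Min-cut edges: Well→A (2), C→Ref (3), E→Ref (4); capacity 2 + 3 + 4 = 9.

9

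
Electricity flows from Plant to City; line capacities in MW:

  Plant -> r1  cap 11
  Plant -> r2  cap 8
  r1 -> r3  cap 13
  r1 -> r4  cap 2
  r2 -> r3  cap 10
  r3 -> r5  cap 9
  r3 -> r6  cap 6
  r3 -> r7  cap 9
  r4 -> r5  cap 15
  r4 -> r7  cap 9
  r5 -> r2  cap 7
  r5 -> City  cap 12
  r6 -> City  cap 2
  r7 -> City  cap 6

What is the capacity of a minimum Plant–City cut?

19

Augment Plant→r1→r3→r5→City: bottleneck 9, flow now 9.
Augment Plant→r1→r3→r6→City: bottleneck 2, flow now 11.
Augment Plant→r2→r3→r7→City: bottleneck 6, flow now 17.
Augment Plant→r2→r3→r1→r4→r5→City: bottleneck 2, flow now 19. (uses reverse residual edge)
No augmenting path remains; maximum flow = 19.
By max-flow min-cut, the minimum cut capacity equals the max flow.
In the residual graph, reachable from Plant: {Plant}.
Min-cut edges: Plant→r1 (11), Plant→r2 (8); capacity 11 + 8 = 19.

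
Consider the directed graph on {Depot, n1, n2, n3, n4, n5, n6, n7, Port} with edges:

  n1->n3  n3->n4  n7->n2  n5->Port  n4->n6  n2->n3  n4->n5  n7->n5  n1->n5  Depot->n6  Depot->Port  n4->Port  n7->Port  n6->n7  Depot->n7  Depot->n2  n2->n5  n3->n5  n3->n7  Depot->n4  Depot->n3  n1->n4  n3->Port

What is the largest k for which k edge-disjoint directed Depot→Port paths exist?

5

Assign every edge capacity 1; by Menger, the answer equals the max flow.
Path Depot→Port (+1); total 1.
Path Depot→n3→Port (+1); total 2.
Path Depot→n4→Port (+1); total 3.
Path Depot→n7→Port (+1); total 4.
Path Depot→n2→n5→Port (+1); total 5.
No residual Depot→Port path; max flow = 5.
Certifying cut of size 5: {Depot→Port, n3→Port, n4→Port, n5→Port, n7→Port}.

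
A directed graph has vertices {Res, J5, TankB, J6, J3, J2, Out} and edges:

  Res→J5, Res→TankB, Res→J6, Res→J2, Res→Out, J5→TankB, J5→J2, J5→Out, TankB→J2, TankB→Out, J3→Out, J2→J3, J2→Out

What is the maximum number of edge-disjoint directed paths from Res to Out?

4

Assign every edge capacity 1; by Menger, the answer equals the max flow.
Path Res→Out (+1); total 1.
Path Res→J5→Out (+1); total 2.
Path Res→TankB→Out (+1); total 3.
Path Res→J2→Out (+1); total 4.
No residual Res→Out path; max flow = 4.
Certifying cut of size 4: {Res→J2, Res→J5, Res→Out, Res→TankB}.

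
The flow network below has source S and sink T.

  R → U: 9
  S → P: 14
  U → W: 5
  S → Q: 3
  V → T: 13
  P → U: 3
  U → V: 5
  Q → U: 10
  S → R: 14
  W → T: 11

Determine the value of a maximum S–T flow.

Augment S→P→U→V→T: bottleneck 3, flow now 3.
Augment S→Q→U→V→T: bottleneck 2, flow now 5.
Augment S→Q→U→W→T: bottleneck 1, flow now 6.
Augment S→R→U→W→T: bottleneck 4, flow now 10.
No augmenting path remains; maximum flow = 10.
In the residual graph, reachable from S: {S, P, Q, R, U}.
Min-cut edges: U→V (5), U→W (5); capacity 5 + 5 = 10.
This cut is saturated, so no flow can exceed 10.

10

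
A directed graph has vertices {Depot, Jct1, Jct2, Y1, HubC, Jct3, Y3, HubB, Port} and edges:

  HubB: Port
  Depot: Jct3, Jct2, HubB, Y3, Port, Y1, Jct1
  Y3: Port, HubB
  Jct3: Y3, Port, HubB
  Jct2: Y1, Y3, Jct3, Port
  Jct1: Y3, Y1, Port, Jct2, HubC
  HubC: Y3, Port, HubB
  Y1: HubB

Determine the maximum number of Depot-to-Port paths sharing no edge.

Assign every edge capacity 1; by Menger, the answer equals the max flow.
Path Depot→Port (+1); total 1.
Path Depot→Jct1→Port (+1); total 2.
Path Depot→Jct2→Port (+1); total 3.
Path Depot→Jct3→Port (+1); total 4.
Path Depot→Y3→Port (+1); total 5.
Path Depot→HubB→Port (+1); total 6.
No residual Depot→Port path; max flow = 6.
Certifying cut of size 6: {Depot→Jct1, Depot→Jct2, Depot→Jct3, Depot→Port, Depot→Y3, HubB→Port}.

6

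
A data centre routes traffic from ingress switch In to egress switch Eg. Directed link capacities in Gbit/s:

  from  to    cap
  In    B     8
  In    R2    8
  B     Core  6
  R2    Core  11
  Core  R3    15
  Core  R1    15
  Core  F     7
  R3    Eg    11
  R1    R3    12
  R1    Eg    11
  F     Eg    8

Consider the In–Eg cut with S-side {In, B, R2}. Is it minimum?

No — its capacity is 17, but the minimum cut has capacity 14.

Given cut capacity: 6 + 11 = 17.
Augment In→B→Core→R3→Eg: bottleneck 6, flow now 6.
Augment In→R2→Core→R3→Eg: bottleneck 5, flow now 11.
Augment In→R2→Core→R1→Eg: bottleneck 3, flow now 14.
No augmenting path remains; maximum flow = 14.
In the residual graph, reachable from In: {In, B}.
Min-cut edges: In→R2 (8), B→Core (6); capacity 8 + 6 = 14.
Cut capacity 17 exceeds the max flow 14, so it is not minimum.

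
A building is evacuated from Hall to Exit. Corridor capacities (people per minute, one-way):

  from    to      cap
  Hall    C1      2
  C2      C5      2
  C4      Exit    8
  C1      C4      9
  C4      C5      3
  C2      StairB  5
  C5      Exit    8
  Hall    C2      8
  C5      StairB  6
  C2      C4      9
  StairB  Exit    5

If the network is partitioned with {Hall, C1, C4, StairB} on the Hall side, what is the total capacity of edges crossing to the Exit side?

Edges leaving {Hall, C1, C4, StairB}: Hall→C2 (8), C4→C5 (3), C4→Exit (8), StairB→Exit (5).
Cut capacity = 8 + 3 + 8 + 5 = 24.

24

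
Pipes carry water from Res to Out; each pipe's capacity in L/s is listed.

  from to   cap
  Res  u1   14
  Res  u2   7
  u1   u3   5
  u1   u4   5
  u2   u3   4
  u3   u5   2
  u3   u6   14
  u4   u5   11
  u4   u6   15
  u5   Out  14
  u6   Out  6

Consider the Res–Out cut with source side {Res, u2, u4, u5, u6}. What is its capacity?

Edges leaving {Res, u2, u4, u5, u6}: Res→u1 (14), u2→u3 (4), u5→Out (14), u6→Out (6).
Cut capacity = 14 + 4 + 14 + 6 = 38.

38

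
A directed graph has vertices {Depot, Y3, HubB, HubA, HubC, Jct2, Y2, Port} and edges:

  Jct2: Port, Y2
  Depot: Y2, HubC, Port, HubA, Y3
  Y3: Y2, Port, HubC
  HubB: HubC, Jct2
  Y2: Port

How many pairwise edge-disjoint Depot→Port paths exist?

Assign every edge capacity 1; by Menger, the answer equals the max flow.
Path Depot→Port (+1); total 1.
Path Depot→Y3→Port (+1); total 2.
Path Depot→Y2→Port (+1); total 3.
No residual Depot→Port path; max flow = 3.
Certifying cut of size 3: {Depot→Port, Depot→Y2, Depot→Y3}.

3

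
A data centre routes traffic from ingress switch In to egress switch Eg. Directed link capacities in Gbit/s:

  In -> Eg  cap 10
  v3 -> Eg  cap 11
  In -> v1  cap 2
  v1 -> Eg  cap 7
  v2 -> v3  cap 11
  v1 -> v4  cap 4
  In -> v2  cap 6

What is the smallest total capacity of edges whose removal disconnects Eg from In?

18

Augment In→Eg: bottleneck 10, flow now 10.
Augment In→v1→Eg: bottleneck 2, flow now 12.
Augment In→v2→v3→Eg: bottleneck 6, flow now 18.
No augmenting path remains; maximum flow = 18.
By max-flow min-cut, the minimum cut capacity equals the max flow.
In the residual graph, reachable from In: {In}.
Min-cut edges: In→v1 (2), In→v2 (6), In→Eg (10); capacity 2 + 6 + 10 = 18.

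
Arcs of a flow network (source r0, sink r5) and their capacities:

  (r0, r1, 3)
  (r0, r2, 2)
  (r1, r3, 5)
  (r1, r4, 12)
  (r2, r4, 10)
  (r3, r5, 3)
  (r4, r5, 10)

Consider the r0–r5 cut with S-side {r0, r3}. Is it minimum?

Given cut capacity: 3 + 2 + 3 = 8.
Augment r0→r1→r3→r5: bottleneck 3, flow now 3.
Augment r0→r2→r4→r5: bottleneck 2, flow now 5.
No augmenting path remains; maximum flow = 5.
In the residual graph, reachable from r0: {r0}.
Min-cut edges: r0→r1 (3), r0→r2 (2); capacity 3 + 2 = 5.
Cut capacity 8 exceeds the max flow 5, so it is not minimum.

No — its capacity is 8, but the minimum cut has capacity 5.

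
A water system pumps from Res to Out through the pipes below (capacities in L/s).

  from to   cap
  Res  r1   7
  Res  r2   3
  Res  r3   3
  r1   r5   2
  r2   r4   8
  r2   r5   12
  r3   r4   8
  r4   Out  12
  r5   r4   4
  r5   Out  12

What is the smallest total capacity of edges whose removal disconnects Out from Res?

Augment Res→r1→r5→Out: bottleneck 2, flow now 2.
Augment Res→r2→r4→Out: bottleneck 3, flow now 5.
Augment Res→r3→r4→Out: bottleneck 3, flow now 8.
No augmenting path remains; maximum flow = 8.
By max-flow min-cut, the minimum cut capacity equals the max flow.
In the residual graph, reachable from Res: {Res, r1}.
Min-cut edges: Res→r2 (3), Res→r3 (3), r1→r5 (2); capacity 3 + 3 + 2 = 8.

8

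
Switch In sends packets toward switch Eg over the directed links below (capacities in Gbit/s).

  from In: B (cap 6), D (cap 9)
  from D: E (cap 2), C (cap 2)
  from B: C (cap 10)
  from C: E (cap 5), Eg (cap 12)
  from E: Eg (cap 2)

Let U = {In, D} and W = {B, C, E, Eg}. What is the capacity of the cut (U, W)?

10

Edges leaving {In, D}: In→B (6), D→C (2), D→E (2).
Cut capacity = 6 + 2 + 2 = 10.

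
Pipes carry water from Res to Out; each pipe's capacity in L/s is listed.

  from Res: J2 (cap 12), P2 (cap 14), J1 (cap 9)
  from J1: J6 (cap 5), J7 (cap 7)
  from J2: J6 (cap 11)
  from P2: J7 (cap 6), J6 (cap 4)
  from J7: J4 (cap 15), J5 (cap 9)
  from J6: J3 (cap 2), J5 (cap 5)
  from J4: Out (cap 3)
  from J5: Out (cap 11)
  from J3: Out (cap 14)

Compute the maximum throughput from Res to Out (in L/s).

16

Augment Res→J1→J7→J4→Out: bottleneck 3, flow now 3.
Augment Res→J1→J7→J5→Out: bottleneck 4, flow now 7.
Augment Res→J1→J6→J5→Out: bottleneck 2, flow now 9.
Augment Res→J2→J6→J5→Out: bottleneck 3, flow now 12.
Augment Res→J2→J6→J3→Out: bottleneck 2, flow now 14.
Augment Res→P2→J7→J5→Out: bottleneck 2, flow now 16.
No augmenting path remains; maximum flow = 16.
In the residual graph, reachable from Res: {Res, J1, J2, P2, J7, J6, J4, J5}.
Min-cut edges: J6→J3 (2), J4→Out (3), J5→Out (11); capacity 2 + 3 + 11 = 16.
This cut is saturated, so no flow can exceed 16.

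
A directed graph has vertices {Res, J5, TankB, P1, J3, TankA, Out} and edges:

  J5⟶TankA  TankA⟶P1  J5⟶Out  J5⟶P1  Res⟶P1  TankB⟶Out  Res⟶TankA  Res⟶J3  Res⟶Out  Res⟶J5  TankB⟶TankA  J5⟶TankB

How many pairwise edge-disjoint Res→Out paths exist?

Assign every edge capacity 1; by Menger, the answer equals the max flow.
Path Res→Out (+1); total 1.
Path Res→J5→Out (+1); total 2.
No residual Res→Out path; max flow = 2.
Certifying cut of size 2: {Res→J5, Res→Out}.

2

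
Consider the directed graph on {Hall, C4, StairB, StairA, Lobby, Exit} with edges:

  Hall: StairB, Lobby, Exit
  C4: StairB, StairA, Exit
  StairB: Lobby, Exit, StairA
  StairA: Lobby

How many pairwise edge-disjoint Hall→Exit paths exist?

Assign every edge capacity 1; by Menger, the answer equals the max flow.
Path Hall→Exit (+1); total 1.
Path Hall→StairB→Exit (+1); total 2.
No residual Hall→Exit path; max flow = 2.
Certifying cut of size 2: {Hall→Exit, Hall→StairB}.

2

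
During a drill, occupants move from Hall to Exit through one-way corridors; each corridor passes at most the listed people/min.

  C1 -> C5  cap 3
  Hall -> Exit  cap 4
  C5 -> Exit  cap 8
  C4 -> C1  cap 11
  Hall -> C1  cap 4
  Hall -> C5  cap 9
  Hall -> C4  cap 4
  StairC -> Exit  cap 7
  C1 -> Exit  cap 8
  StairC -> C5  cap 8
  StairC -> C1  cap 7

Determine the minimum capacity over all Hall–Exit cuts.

Augment Hall→Exit: bottleneck 4, flow now 4.
Augment Hall→C1→Exit: bottleneck 4, flow now 8.
Augment Hall→C5→Exit: bottleneck 8, flow now 16.
Augment Hall→C4→C1→Exit: bottleneck 4, flow now 20.
No augmenting path remains; maximum flow = 20.
By max-flow min-cut, the minimum cut capacity equals the max flow.
In the residual graph, reachable from Hall: {Hall, C5}.
Min-cut edges: Hall→C4 (4), Hall→C1 (4), Hall→Exit (4), C5→Exit (8); capacity 4 + 4 + 4 + 8 = 20.

20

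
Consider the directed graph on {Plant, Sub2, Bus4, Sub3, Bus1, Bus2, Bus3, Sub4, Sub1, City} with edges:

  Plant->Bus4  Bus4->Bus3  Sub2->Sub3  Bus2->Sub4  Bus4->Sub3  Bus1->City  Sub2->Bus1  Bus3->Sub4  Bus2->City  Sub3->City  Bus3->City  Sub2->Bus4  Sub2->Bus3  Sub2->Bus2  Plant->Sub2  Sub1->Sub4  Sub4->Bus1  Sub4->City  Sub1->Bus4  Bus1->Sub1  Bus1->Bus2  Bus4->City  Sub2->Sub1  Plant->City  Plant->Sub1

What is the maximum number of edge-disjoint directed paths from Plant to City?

Assign every edge capacity 1; by Menger, the answer equals the max flow.
Path Plant→City (+1); total 1.
Path Plant→Bus4→City (+1); total 2.
Path Plant→Sub2→Sub3→City (+1); total 3.
Path Plant→Sub1→Sub4→City (+1); total 4.
No residual Plant→City path; max flow = 4.
Certifying cut of size 4: {Plant→Bus4, Plant→City, Plant→Sub1, Plant→Sub2}.

4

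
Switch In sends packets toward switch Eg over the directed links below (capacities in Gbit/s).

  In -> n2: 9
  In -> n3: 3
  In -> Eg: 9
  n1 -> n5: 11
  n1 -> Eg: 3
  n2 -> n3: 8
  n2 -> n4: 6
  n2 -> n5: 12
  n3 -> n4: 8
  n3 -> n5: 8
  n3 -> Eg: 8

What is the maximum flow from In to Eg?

Augment In→Eg: bottleneck 9, flow now 9.
Augment In→n3→Eg: bottleneck 3, flow now 12.
Augment In→n2→n3→Eg: bottleneck 5, flow now 17.
No augmenting path remains; maximum flow = 17.
In the residual graph, reachable from In: {In, n2, n3, n4, n5}.
Min-cut edges: In→Eg (9), n3→Eg (8); capacity 9 + 8 = 17.
This cut is saturated, so no flow can exceed 17.

17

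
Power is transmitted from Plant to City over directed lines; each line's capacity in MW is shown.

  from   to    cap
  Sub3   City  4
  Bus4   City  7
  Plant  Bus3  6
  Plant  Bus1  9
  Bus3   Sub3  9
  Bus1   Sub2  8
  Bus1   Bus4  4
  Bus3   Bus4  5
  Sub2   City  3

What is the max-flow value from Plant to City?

Augment Plant→Bus1→Sub2→City: bottleneck 3, flow now 3.
Augment Plant→Bus1→Bus4→City: bottleneck 4, flow now 7.
Augment Plant→Bus3→Sub3→City: bottleneck 4, flow now 11.
Augment Plant→Bus3→Bus4→City: bottleneck 2, flow now 13.
No augmenting path remains; maximum flow = 13.
In the residual graph, reachable from Plant: {Plant, Bus1, Sub2}.
Min-cut edges: Plant→Bus3 (6), Bus1→Bus4 (4), Sub2→City (3); capacity 6 + 4 + 3 = 13.
This cut is saturated, so no flow can exceed 13.

13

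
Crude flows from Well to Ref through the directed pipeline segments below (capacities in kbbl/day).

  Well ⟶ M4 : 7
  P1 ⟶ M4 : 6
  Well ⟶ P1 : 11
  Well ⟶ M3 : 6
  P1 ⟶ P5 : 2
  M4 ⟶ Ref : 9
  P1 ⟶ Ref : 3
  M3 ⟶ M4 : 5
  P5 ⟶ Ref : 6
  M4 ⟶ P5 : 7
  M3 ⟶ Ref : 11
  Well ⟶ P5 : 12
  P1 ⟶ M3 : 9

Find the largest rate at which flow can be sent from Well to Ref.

29

Augment Well→P1→Ref: bottleneck 3, flow now 3.
Augment Well→M3→Ref: bottleneck 6, flow now 9.
Augment Well→M4→Ref: bottleneck 7, flow now 16.
Augment Well→P5→Ref: bottleneck 6, flow now 22.
Augment Well→P1→M3→Ref: bottleneck 5, flow now 27.
Augment Well→P1→M4→Ref: bottleneck 2, flow now 29.
No augmenting path remains; maximum flow = 29.
In the residual graph, reachable from Well: {Well, P1, M3, M4, P5}.
Min-cut edges: P1→Ref (3), M3→Ref (11), M4→Ref (9), P5→Ref (6); capacity 3 + 11 + 9 + 6 = 29.
This cut is saturated, so no flow can exceed 29.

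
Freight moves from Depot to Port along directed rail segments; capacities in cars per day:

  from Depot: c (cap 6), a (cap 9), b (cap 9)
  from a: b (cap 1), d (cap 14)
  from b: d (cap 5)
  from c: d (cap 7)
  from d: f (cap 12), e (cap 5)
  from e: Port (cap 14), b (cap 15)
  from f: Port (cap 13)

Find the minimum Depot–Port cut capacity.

17

Augment Depot→a→d→e→Port: bottleneck 5, flow now 5.
Augment Depot→a→d→f→Port: bottleneck 4, flow now 9.
Augment Depot→b→d→f→Port: bottleneck 5, flow now 14.
Augment Depot→c→d→f→Port: bottleneck 3, flow now 17.
No augmenting path remains; maximum flow = 17.
By max-flow min-cut, the minimum cut capacity equals the max flow.
In the residual graph, reachable from Depot: {Depot, a, b, c, d}.
Min-cut edges: d→e (5), d→f (12); capacity 5 + 12 = 17.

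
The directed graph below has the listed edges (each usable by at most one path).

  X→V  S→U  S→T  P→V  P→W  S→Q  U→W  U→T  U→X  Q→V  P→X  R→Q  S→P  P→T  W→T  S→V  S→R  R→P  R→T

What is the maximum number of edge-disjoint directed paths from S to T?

Assign every edge capacity 1; by Menger, the answer equals the max flow.
Path S→T (+1); total 1.
Path S→P→T (+1); total 2.
Path S→R→T (+1); total 3.
Path S→U→T (+1); total 4.
No residual S→T path; max flow = 4.
Certifying cut of size 4: {S→P, S→R, S→T, S→U}.

4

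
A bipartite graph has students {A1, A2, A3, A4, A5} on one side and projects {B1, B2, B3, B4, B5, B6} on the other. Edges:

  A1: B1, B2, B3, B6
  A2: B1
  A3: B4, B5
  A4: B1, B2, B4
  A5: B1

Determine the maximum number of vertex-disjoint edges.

Unit-capacity flow: source→left, listed edges, right→sink; max matching = max flow.
Augmenting path A1→B1 (+1); matched 1.
Augmenting path A3→B4 (+1); matched 2.
Augmenting path A4→B2 (+1); matched 3.
Augmenting path A2→B1→A1→B3 (+1); matched 4.
No augmenting path remains; maximum matching = 4.
König certificate: {A1, A3, A4, B1} is a vertex cover of size 4 (every listed pair touches it), so no matching can be larger.

4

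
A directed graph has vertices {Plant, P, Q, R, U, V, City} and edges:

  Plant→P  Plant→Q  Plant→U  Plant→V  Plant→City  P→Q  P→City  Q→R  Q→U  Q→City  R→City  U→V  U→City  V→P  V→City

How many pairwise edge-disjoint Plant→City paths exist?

5

Assign every edge capacity 1; by Menger, the answer equals the max flow.
Path Plant→City (+1); total 1.
Path Plant→P→City (+1); total 2.
Path Plant→Q→City (+1); total 3.
Path Plant→U→City (+1); total 4.
Path Plant→V→City (+1); total 5.
No residual Plant→City path; max flow = 5.
Certifying cut of size 5: {Plant→City, Plant→P, Plant→Q, Plant→U, Plant→V}.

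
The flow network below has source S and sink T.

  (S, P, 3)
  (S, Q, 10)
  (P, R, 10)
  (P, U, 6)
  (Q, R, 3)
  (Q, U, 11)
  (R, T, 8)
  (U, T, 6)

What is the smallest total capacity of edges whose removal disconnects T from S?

Augment S→P→R→T: bottleneck 3, flow now 3.
Augment S→Q→R→T: bottleneck 3, flow now 6.
Augment S→Q→U→T: bottleneck 6, flow now 12.
No augmenting path remains; maximum flow = 12.
By max-flow min-cut, the minimum cut capacity equals the max flow.
In the residual graph, reachable from S: {S, Q, U}.
Min-cut edges: S→P (3), Q→R (3), U→T (6); capacity 3 + 3 + 6 = 12.

12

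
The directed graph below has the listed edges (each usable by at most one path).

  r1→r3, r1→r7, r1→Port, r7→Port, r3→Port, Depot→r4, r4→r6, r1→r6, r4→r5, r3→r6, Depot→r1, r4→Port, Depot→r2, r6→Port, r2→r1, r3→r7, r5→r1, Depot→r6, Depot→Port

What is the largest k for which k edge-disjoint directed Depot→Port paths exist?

5

Assign every edge capacity 1; by Menger, the answer equals the max flow.
Path Depot→Port (+1); total 1.
Path Depot→r1→Port (+1); total 2.
Path Depot→r4→Port (+1); total 3.
Path Depot→r6→Port (+1); total 4.
Path Depot→r2→r1→r3→Port (+1); total 5.
No residual Depot→Port path; max flow = 5.
Certifying cut of size 5: {Depot→Port, Depot→r1, Depot→r2, Depot→r4, Depot→r6}.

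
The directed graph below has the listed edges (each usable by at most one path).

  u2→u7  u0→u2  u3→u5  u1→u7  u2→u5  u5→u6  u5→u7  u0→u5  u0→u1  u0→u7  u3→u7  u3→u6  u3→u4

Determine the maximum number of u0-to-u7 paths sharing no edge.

Assign every edge capacity 1; by Menger, the answer equals the max flow.
Path u0→u7 (+1); total 1.
Path u0→u1→u7 (+1); total 2.
Path u0→u2→u7 (+1); total 3.
Path u0→u5→u7 (+1); total 4.
No residual u0→u7 path; max flow = 4.
Certifying cut of size 4: {u0→u1, u0→u2, u0→u5, u0→u7}.

4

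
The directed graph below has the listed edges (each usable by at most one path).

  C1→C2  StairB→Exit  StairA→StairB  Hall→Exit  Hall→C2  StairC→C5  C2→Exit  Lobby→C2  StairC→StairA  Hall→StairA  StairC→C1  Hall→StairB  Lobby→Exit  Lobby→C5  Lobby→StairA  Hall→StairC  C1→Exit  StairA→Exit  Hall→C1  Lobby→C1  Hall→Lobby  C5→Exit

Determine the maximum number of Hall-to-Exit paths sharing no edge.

Assign every edge capacity 1; by Menger, the answer equals the max flow.
Path Hall→Exit (+1); total 1.
Path Hall→Lobby→Exit (+1); total 2.
Path Hall→C1→Exit (+1); total 3.
Path Hall→StairA→Exit (+1); total 4.
Path Hall→C2→Exit (+1); total 5.
Path Hall→StairB→Exit (+1); total 6.
Path Hall→StairC→C5→Exit (+1); total 7.
No residual Hall→Exit path; max flow = 7.
Certifying cut of size 7: {Hall→C1, Hall→C2, Hall→Exit, Hall→Lobby, Hall→StairA, Hall→StairB, Hall→StairC}.

7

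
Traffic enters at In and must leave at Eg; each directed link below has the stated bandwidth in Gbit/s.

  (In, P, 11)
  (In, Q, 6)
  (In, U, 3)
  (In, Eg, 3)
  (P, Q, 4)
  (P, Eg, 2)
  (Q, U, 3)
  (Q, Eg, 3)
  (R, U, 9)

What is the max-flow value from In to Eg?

8

Augment In→Eg: bottleneck 3, flow now 3.
Augment In→P→Eg: bottleneck 2, flow now 5.
Augment In→Q→Eg: bottleneck 3, flow now 8.
No augmenting path remains; maximum flow = 8.
In the residual graph, reachable from In: {In, P, Q, U}.
Min-cut edges: In→Eg (3), P→Eg (2), Q→Eg (3); capacity 3 + 2 + 3 = 8.
This cut is saturated, so no flow can exceed 8.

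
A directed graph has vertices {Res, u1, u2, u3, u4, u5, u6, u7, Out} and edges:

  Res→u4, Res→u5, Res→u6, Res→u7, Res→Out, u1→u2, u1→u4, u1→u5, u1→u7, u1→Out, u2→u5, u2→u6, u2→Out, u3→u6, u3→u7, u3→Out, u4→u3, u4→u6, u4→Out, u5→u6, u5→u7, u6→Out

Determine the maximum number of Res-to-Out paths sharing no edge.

Assign every edge capacity 1; by Menger, the answer equals the max flow.
Path Res→Out (+1); total 1.
Path Res→u4→Out (+1); total 2.
Path Res→u6→Out (+1); total 3.
No residual Res→Out path; max flow = 3.
Certifying cut of size 3: {Res→Out, Res→u4, u6→Out}.

3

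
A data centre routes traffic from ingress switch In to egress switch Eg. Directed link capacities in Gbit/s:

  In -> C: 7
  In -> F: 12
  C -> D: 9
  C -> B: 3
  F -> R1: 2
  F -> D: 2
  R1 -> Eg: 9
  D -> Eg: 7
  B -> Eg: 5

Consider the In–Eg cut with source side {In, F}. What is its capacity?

11

Edges leaving {In, F}: In→C (7), F→R1 (2), F→D (2).
Cut capacity = 7 + 2 + 2 = 11.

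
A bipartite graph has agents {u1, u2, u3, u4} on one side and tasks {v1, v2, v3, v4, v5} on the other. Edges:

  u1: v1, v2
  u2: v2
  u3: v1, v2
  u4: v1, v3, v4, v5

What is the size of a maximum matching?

3

Unit-capacity flow: source→left, listed edges, right→sink; max matching = max flow.
Augmenting path u1→v1 (+1); matched 1.
Augmenting path u2→v2 (+1); matched 2.
Augmenting path u4→v3 (+1); matched 3.
No augmenting path remains; maximum matching = 3.
König certificate: {u4, v1, v2} is a vertex cover of size 3 (every listed pair touches it), so no matching can be larger.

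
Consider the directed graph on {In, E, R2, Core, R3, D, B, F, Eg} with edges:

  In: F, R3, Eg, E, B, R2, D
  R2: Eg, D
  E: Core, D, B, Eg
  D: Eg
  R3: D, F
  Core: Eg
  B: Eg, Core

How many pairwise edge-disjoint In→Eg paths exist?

Assign every edge capacity 1; by Menger, the answer equals the max flow.
Path In→Eg (+1); total 1.
Path In→E→Eg (+1); total 2.
Path In→R2→Eg (+1); total 3.
Path In→D→Eg (+1); total 4.
Path In→B→Eg (+1); total 5.
No residual In→Eg path; max flow = 5.
Certifying cut of size 5: {D→Eg, In→B, In→E, In→Eg, In→R2}.

5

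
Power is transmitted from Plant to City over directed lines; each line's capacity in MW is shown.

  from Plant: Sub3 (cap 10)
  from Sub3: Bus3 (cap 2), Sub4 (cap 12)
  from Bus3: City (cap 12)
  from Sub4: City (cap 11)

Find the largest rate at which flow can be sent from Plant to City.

Augment Plant→Sub3→Bus3→City: bottleneck 2, flow now 2.
Augment Plant→Sub3→Sub4→City: bottleneck 8, flow now 10.
No augmenting path remains; maximum flow = 10.
In the residual graph, reachable from Plant: {Plant}.
Min-cut edges: Plant→Sub3 (10); capacity 10 = 10.
This cut is saturated, so no flow can exceed 10.

10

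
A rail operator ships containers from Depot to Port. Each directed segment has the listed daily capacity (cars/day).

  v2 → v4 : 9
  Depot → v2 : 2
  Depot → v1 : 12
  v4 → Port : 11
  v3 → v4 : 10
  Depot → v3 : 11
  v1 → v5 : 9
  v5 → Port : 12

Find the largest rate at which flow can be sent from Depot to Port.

Augment Depot→v1→v5→Port: bottleneck 9, flow now 9.
Augment Depot→v2→v4→Port: bottleneck 2, flow now 11.
Augment Depot→v3→v4→Port: bottleneck 9, flow now 20.
No augmenting path remains; maximum flow = 20.
In the residual graph, reachable from Depot: {Depot, v1, v2, v3, v4}.
Min-cut edges: v1→v5 (9), v4→Port (11); capacity 9 + 11 = 20.
This cut is saturated, so no flow can exceed 20.

20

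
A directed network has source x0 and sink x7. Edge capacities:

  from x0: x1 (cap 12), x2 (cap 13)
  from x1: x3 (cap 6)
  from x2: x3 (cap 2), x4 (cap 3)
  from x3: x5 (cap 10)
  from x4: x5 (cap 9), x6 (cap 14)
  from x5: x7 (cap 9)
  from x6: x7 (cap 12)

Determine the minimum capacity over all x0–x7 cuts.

Augment x0→x1→x3→x5→x7: bottleneck 6, flow now 6.
Augment x0→x2→x3→x5→x7: bottleneck 2, flow now 8.
Augment x0→x2→x4→x5→x7: bottleneck 1, flow now 9.
Augment x0→x2→x4→x6→x7: bottleneck 2, flow now 11.
No augmenting path remains; maximum flow = 11.
By max-flow min-cut, the minimum cut capacity equals the max flow.
In the residual graph, reachable from x0: {x0, x1, x2}.
Min-cut edges: x1→x3 (6), x2→x3 (2), x2→x4 (3); capacity 6 + 2 + 3 = 11.

11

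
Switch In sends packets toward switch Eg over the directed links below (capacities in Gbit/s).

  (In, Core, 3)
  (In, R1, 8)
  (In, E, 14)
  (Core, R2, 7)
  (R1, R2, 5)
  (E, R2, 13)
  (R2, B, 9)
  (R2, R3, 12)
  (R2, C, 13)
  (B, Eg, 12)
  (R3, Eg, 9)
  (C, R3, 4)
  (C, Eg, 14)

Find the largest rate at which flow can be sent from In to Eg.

Augment In→Core→R2→B→Eg: bottleneck 3, flow now 3.
Augment In→R1→R2→B→Eg: bottleneck 5, flow now 8.
Augment In→E→R2→B→Eg: bottleneck 1, flow now 9.
Augment In→E→R2→R3→Eg: bottleneck 9, flow now 18.
Augment In→E→R2→C→Eg: bottleneck 3, flow now 21.
No augmenting path remains; maximum flow = 21.
In the residual graph, reachable from In: {In, R1, E}.
Min-cut edges: In→Core (3), R1→R2 (5), E→R2 (13); capacity 3 + 5 + 13 = 21.
This cut is saturated, so no flow can exceed 21.

21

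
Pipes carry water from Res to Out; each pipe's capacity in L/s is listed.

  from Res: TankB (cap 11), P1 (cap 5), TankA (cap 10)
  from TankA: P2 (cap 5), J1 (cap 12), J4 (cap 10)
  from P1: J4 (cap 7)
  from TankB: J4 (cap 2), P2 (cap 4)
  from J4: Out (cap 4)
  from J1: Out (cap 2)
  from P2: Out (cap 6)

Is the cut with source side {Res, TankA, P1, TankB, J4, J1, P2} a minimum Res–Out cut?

Given cut capacity: 4 + 2 + 6 = 12.
Augment Res→TankA→J4→Out: bottleneck 4, flow now 4.
Augment Res→TankA→J1→Out: bottleneck 2, flow now 6.
Augment Res→TankA→P2→Out: bottleneck 4, flow now 10.
Augment Res→TankB→P2→Out: bottleneck 2, flow now 12.
No augmenting path remains; maximum flow = 12.
Cut capacity 12 equals the max flow, so it is a minimum cut.

Yes — it is a minimum cut (capacity 12).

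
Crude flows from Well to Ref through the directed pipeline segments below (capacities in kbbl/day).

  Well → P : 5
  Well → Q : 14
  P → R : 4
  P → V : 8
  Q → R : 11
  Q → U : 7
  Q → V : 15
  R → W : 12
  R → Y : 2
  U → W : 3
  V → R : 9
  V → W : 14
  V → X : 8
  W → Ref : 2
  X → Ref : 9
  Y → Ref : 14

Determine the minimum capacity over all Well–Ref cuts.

12

Augment Well→P→R→W→Ref: bottleneck 2, flow now 2.
Augment Well→P→R→Y→Ref: bottleneck 2, flow now 4.
Augment Well→P→V→X→Ref: bottleneck 1, flow now 5.
Augment Well→Q→V→X→Ref: bottleneck 7, flow now 12.
No augmenting path remains; maximum flow = 12.
By max-flow min-cut, the minimum cut capacity equals the max flow.
In the residual graph, reachable from Well: {Well, P, Q, R, U, V, W}.
Min-cut edges: R→Y (2), V→X (8), W→Ref (2); capacity 2 + 8 + 2 = 12.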